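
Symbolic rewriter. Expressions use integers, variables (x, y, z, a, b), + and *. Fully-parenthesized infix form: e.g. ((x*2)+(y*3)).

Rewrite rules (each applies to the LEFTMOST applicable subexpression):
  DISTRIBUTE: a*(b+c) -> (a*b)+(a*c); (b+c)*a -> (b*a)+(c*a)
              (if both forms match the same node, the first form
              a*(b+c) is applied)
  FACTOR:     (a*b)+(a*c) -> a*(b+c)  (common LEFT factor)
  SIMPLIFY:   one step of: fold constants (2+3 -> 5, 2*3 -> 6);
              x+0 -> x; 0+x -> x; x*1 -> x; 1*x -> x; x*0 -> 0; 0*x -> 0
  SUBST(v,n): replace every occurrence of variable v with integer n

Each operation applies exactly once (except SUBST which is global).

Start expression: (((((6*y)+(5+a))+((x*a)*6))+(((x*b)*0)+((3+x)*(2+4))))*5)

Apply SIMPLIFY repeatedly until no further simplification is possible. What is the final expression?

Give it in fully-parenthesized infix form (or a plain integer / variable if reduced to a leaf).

Answer: (((((6*y)+(5+a))+((x*a)*6))+((3+x)*6))*5)

Derivation:
Start: (((((6*y)+(5+a))+((x*a)*6))+(((x*b)*0)+((3+x)*(2+4))))*5)
Step 1: at LRL: ((x*b)*0) -> 0; overall: (((((6*y)+(5+a))+((x*a)*6))+(((x*b)*0)+((3+x)*(2+4))))*5) -> (((((6*y)+(5+a))+((x*a)*6))+(0+((3+x)*(2+4))))*5)
Step 2: at LR: (0+((3+x)*(2+4))) -> ((3+x)*(2+4)); overall: (((((6*y)+(5+a))+((x*a)*6))+(0+((3+x)*(2+4))))*5) -> (((((6*y)+(5+a))+((x*a)*6))+((3+x)*(2+4)))*5)
Step 3: at LRR: (2+4) -> 6; overall: (((((6*y)+(5+a))+((x*a)*6))+((3+x)*(2+4)))*5) -> (((((6*y)+(5+a))+((x*a)*6))+((3+x)*6))*5)
Fixed point: (((((6*y)+(5+a))+((x*a)*6))+((3+x)*6))*5)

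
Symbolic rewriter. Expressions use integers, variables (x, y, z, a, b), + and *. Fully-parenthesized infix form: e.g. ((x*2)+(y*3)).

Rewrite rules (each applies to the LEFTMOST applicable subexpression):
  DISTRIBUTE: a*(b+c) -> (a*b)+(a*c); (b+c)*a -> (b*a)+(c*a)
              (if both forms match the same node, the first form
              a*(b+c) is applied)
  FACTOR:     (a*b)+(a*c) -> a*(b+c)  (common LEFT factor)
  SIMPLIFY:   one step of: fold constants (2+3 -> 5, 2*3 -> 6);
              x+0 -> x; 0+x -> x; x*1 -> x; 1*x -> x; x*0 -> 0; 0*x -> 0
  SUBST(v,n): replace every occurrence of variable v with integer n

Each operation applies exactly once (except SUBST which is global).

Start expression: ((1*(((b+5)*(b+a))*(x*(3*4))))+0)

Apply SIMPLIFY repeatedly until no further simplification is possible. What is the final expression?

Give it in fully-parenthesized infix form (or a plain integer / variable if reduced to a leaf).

Answer: (((b+5)*(b+a))*(x*12))

Derivation:
Start: ((1*(((b+5)*(b+a))*(x*(3*4))))+0)
Step 1: at root: ((1*(((b+5)*(b+a))*(x*(3*4))))+0) -> (1*(((b+5)*(b+a))*(x*(3*4)))); overall: ((1*(((b+5)*(b+a))*(x*(3*4))))+0) -> (1*(((b+5)*(b+a))*(x*(3*4))))
Step 2: at root: (1*(((b+5)*(b+a))*(x*(3*4)))) -> (((b+5)*(b+a))*(x*(3*4))); overall: (1*(((b+5)*(b+a))*(x*(3*4)))) -> (((b+5)*(b+a))*(x*(3*4)))
Step 3: at RR: (3*4) -> 12; overall: (((b+5)*(b+a))*(x*(3*4))) -> (((b+5)*(b+a))*(x*12))
Fixed point: (((b+5)*(b+a))*(x*12))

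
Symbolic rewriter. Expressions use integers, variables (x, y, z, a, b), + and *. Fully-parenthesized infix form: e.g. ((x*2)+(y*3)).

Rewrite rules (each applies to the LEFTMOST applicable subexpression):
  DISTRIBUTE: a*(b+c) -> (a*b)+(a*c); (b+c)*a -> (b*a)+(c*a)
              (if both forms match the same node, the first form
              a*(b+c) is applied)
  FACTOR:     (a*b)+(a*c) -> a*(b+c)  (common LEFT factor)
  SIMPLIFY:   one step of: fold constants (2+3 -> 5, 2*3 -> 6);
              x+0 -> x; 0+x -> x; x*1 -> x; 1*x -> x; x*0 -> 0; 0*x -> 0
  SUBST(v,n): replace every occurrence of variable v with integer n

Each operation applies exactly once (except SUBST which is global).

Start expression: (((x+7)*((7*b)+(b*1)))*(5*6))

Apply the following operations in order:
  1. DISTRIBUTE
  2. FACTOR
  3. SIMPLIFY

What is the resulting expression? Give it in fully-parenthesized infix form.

Start: (((x+7)*((7*b)+(b*1)))*(5*6))
Apply DISTRIBUTE at L (target: ((x+7)*((7*b)+(b*1)))): (((x+7)*((7*b)+(b*1)))*(5*6)) -> ((((x+7)*(7*b))+((x+7)*(b*1)))*(5*6))
Apply FACTOR at L (target: (((x+7)*(7*b))+((x+7)*(b*1)))): ((((x+7)*(7*b))+((x+7)*(b*1)))*(5*6)) -> (((x+7)*((7*b)+(b*1)))*(5*6))
Apply SIMPLIFY at LRR (target: (b*1)): (((x+7)*((7*b)+(b*1)))*(5*6)) -> (((x+7)*((7*b)+b))*(5*6))

Answer: (((x+7)*((7*b)+b))*(5*6))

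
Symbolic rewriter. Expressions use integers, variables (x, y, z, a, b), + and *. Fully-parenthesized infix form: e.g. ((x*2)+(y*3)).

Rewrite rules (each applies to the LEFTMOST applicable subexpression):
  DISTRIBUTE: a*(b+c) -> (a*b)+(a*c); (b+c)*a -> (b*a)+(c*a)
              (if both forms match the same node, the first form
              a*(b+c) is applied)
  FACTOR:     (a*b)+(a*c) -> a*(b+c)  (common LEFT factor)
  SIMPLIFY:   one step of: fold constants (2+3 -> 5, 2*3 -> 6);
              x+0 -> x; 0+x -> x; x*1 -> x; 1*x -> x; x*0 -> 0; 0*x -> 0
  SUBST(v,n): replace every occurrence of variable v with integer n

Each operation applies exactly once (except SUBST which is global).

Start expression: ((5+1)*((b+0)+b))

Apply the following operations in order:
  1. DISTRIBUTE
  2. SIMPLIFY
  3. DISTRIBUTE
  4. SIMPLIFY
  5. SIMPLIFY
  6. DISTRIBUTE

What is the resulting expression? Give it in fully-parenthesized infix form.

Answer: ((6*b)+((5*b)+(1*b)))

Derivation:
Start: ((5+1)*((b+0)+b))
Apply DISTRIBUTE at root (target: ((5+1)*((b+0)+b))): ((5+1)*((b+0)+b)) -> (((5+1)*(b+0))+((5+1)*b))
Apply SIMPLIFY at LL (target: (5+1)): (((5+1)*(b+0))+((5+1)*b)) -> ((6*(b+0))+((5+1)*b))
Apply DISTRIBUTE at L (target: (6*(b+0))): ((6*(b+0))+((5+1)*b)) -> (((6*b)+(6*0))+((5+1)*b))
Apply SIMPLIFY at LR (target: (6*0)): (((6*b)+(6*0))+((5+1)*b)) -> (((6*b)+0)+((5+1)*b))
Apply SIMPLIFY at L (target: ((6*b)+0)): (((6*b)+0)+((5+1)*b)) -> ((6*b)+((5+1)*b))
Apply DISTRIBUTE at R (target: ((5+1)*b)): ((6*b)+((5+1)*b)) -> ((6*b)+((5*b)+(1*b)))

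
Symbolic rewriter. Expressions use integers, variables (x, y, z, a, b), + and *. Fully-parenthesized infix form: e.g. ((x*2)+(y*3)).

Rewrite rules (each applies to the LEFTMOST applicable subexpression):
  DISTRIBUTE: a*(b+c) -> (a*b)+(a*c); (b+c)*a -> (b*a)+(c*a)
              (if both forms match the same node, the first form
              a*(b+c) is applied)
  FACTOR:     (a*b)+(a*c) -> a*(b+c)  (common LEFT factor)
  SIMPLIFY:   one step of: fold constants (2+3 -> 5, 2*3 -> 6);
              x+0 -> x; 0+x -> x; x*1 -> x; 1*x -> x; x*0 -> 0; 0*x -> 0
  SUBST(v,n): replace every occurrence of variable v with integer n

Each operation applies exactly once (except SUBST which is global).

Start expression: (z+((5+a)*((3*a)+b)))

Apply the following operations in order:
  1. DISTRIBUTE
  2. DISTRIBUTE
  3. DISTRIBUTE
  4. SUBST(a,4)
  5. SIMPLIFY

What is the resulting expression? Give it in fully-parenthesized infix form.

Answer: (z+(((5*12)+(4*(3*4)))+((5*b)+(4*b))))

Derivation:
Start: (z+((5+a)*((3*a)+b)))
Apply DISTRIBUTE at R (target: ((5+a)*((3*a)+b))): (z+((5+a)*((3*a)+b))) -> (z+(((5+a)*(3*a))+((5+a)*b)))
Apply DISTRIBUTE at RL (target: ((5+a)*(3*a))): (z+(((5+a)*(3*a))+((5+a)*b))) -> (z+(((5*(3*a))+(a*(3*a)))+((5+a)*b)))
Apply DISTRIBUTE at RR (target: ((5+a)*b)): (z+(((5*(3*a))+(a*(3*a)))+((5+a)*b))) -> (z+(((5*(3*a))+(a*(3*a)))+((5*b)+(a*b))))
Apply SUBST(a,4): (z+(((5*(3*a))+(a*(3*a)))+((5*b)+(a*b)))) -> (z+(((5*(3*4))+(4*(3*4)))+((5*b)+(4*b))))
Apply SIMPLIFY at RLLR (target: (3*4)): (z+(((5*(3*4))+(4*(3*4)))+((5*b)+(4*b)))) -> (z+(((5*12)+(4*(3*4)))+((5*b)+(4*b))))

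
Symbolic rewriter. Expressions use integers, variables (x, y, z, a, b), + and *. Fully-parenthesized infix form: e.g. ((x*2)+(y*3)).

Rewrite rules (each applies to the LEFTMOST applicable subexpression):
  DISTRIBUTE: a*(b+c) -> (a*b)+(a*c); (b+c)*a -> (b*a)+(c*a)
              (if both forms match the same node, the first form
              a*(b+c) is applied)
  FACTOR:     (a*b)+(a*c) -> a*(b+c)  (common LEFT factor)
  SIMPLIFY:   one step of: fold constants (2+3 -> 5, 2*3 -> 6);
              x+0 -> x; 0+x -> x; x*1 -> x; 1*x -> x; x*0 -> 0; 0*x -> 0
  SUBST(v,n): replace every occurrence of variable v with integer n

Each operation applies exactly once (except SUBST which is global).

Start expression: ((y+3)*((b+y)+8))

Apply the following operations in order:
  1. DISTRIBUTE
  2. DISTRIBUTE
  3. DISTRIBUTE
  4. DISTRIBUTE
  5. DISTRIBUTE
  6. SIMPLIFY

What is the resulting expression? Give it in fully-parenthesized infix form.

Start: ((y+3)*((b+y)+8))
Apply DISTRIBUTE at root (target: ((y+3)*((b+y)+8))): ((y+3)*((b+y)+8)) -> (((y+3)*(b+y))+((y+3)*8))
Apply DISTRIBUTE at L (target: ((y+3)*(b+y))): (((y+3)*(b+y))+((y+3)*8)) -> ((((y+3)*b)+((y+3)*y))+((y+3)*8))
Apply DISTRIBUTE at LL (target: ((y+3)*b)): ((((y+3)*b)+((y+3)*y))+((y+3)*8)) -> ((((y*b)+(3*b))+((y+3)*y))+((y+3)*8))
Apply DISTRIBUTE at LR (target: ((y+3)*y)): ((((y*b)+(3*b))+((y+3)*y))+((y+3)*8)) -> ((((y*b)+(3*b))+((y*y)+(3*y)))+((y+3)*8))
Apply DISTRIBUTE at R (target: ((y+3)*8)): ((((y*b)+(3*b))+((y*y)+(3*y)))+((y+3)*8)) -> ((((y*b)+(3*b))+((y*y)+(3*y)))+((y*8)+(3*8)))
Apply SIMPLIFY at RR (target: (3*8)): ((((y*b)+(3*b))+((y*y)+(3*y)))+((y*8)+(3*8))) -> ((((y*b)+(3*b))+((y*y)+(3*y)))+((y*8)+24))

Answer: ((((y*b)+(3*b))+((y*y)+(3*y)))+((y*8)+24))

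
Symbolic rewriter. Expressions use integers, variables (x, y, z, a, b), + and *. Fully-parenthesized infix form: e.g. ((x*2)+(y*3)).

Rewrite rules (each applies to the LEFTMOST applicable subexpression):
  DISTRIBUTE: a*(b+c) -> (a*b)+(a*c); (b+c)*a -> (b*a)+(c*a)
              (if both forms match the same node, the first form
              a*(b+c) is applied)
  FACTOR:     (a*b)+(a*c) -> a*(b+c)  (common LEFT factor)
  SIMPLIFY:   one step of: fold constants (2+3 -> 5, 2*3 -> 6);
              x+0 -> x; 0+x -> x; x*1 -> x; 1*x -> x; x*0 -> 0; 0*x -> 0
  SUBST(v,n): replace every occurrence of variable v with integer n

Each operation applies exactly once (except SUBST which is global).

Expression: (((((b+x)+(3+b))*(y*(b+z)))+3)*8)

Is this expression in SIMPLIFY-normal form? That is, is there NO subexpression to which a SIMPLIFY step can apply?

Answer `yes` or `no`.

Answer: yes

Derivation:
Expression: (((((b+x)+(3+b))*(y*(b+z)))+3)*8)
Scanning for simplifiable subexpressions (pre-order)...
  at root: (((((b+x)+(3+b))*(y*(b+z)))+3)*8) (not simplifiable)
  at L: ((((b+x)+(3+b))*(y*(b+z)))+3) (not simplifiable)
  at LL: (((b+x)+(3+b))*(y*(b+z))) (not simplifiable)
  at LLL: ((b+x)+(3+b)) (not simplifiable)
  at LLLL: (b+x) (not simplifiable)
  at LLLR: (3+b) (not simplifiable)
  at LLR: (y*(b+z)) (not simplifiable)
  at LLRR: (b+z) (not simplifiable)
Result: no simplifiable subexpression found -> normal form.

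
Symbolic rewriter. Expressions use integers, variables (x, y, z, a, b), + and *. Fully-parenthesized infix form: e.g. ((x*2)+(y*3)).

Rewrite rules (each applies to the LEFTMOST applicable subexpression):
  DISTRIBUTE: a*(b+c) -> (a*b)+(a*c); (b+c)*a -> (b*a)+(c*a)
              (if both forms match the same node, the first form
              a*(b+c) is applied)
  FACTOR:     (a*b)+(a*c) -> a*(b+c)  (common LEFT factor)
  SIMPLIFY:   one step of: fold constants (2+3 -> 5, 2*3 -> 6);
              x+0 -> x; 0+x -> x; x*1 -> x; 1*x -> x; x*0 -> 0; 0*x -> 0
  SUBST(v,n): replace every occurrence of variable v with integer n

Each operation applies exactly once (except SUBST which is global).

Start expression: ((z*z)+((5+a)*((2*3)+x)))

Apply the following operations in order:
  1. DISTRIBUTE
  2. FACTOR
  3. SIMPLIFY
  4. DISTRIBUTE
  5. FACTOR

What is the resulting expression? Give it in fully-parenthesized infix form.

Answer: ((z*z)+((5+a)*(6+x)))

Derivation:
Start: ((z*z)+((5+a)*((2*3)+x)))
Apply DISTRIBUTE at R (target: ((5+a)*((2*3)+x))): ((z*z)+((5+a)*((2*3)+x))) -> ((z*z)+(((5+a)*(2*3))+((5+a)*x)))
Apply FACTOR at R (target: (((5+a)*(2*3))+((5+a)*x))): ((z*z)+(((5+a)*(2*3))+((5+a)*x))) -> ((z*z)+((5+a)*((2*3)+x)))
Apply SIMPLIFY at RRL (target: (2*3)): ((z*z)+((5+a)*((2*3)+x))) -> ((z*z)+((5+a)*(6+x)))
Apply DISTRIBUTE at R (target: ((5+a)*(6+x))): ((z*z)+((5+a)*(6+x))) -> ((z*z)+(((5+a)*6)+((5+a)*x)))
Apply FACTOR at R (target: (((5+a)*6)+((5+a)*x))): ((z*z)+(((5+a)*6)+((5+a)*x))) -> ((z*z)+((5+a)*(6+x)))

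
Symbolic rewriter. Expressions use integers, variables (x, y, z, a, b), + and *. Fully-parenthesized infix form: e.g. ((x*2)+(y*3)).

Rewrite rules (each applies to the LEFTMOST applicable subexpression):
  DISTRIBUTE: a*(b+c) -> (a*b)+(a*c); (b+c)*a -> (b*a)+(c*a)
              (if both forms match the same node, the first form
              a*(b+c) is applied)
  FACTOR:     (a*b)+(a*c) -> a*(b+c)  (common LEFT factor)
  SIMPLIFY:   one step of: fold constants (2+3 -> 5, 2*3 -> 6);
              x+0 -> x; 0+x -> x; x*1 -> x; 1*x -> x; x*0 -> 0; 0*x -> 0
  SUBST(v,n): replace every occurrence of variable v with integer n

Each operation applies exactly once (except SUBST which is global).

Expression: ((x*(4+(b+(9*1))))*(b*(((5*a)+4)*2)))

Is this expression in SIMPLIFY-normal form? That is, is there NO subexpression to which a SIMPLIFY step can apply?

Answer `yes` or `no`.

Expression: ((x*(4+(b+(9*1))))*(b*(((5*a)+4)*2)))
Scanning for simplifiable subexpressions (pre-order)...
  at root: ((x*(4+(b+(9*1))))*(b*(((5*a)+4)*2))) (not simplifiable)
  at L: (x*(4+(b+(9*1)))) (not simplifiable)
  at LR: (4+(b+(9*1))) (not simplifiable)
  at LRR: (b+(9*1)) (not simplifiable)
  at LRRR: (9*1) (SIMPLIFIABLE)
  at R: (b*(((5*a)+4)*2)) (not simplifiable)
  at RR: (((5*a)+4)*2) (not simplifiable)
  at RRL: ((5*a)+4) (not simplifiable)
  at RRLL: (5*a) (not simplifiable)
Found simplifiable subexpr at path LRRR: (9*1)
One SIMPLIFY step would give: ((x*(4+(b+9)))*(b*(((5*a)+4)*2)))
-> NOT in normal form.

Answer: no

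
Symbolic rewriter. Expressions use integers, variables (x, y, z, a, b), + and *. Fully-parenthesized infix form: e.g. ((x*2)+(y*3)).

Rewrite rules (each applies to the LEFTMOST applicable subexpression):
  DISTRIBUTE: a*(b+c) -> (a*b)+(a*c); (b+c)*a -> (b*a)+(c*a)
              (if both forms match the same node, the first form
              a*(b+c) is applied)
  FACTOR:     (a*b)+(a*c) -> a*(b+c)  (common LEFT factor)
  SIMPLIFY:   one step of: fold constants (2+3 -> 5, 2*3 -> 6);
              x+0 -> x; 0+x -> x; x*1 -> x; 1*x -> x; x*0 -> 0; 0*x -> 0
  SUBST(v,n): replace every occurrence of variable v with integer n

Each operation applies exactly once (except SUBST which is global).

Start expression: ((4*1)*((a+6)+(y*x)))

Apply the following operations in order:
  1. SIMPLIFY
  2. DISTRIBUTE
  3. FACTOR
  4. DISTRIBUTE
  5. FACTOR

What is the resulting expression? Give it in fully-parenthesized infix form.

Answer: (4*((a+6)+(y*x)))

Derivation:
Start: ((4*1)*((a+6)+(y*x)))
Apply SIMPLIFY at L (target: (4*1)): ((4*1)*((a+6)+(y*x))) -> (4*((a+6)+(y*x)))
Apply DISTRIBUTE at root (target: (4*((a+6)+(y*x)))): (4*((a+6)+(y*x))) -> ((4*(a+6))+(4*(y*x)))
Apply FACTOR at root (target: ((4*(a+6))+(4*(y*x)))): ((4*(a+6))+(4*(y*x))) -> (4*((a+6)+(y*x)))
Apply DISTRIBUTE at root (target: (4*((a+6)+(y*x)))): (4*((a+6)+(y*x))) -> ((4*(a+6))+(4*(y*x)))
Apply FACTOR at root (target: ((4*(a+6))+(4*(y*x)))): ((4*(a+6))+(4*(y*x))) -> (4*((a+6)+(y*x)))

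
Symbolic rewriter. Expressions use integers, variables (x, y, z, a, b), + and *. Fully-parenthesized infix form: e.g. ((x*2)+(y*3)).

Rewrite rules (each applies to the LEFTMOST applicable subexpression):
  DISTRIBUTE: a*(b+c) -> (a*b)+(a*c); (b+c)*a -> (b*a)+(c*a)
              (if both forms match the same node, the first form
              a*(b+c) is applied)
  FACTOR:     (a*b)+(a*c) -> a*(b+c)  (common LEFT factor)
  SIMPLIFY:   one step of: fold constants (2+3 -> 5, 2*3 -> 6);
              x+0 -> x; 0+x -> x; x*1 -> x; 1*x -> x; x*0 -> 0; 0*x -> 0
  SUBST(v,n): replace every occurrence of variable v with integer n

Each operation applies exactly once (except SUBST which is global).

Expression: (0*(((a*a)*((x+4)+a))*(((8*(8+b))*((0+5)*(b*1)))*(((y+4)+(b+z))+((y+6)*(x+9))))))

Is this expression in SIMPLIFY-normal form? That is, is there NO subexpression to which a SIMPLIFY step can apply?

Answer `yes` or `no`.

Answer: no

Derivation:
Expression: (0*(((a*a)*((x+4)+a))*(((8*(8+b))*((0+5)*(b*1)))*(((y+4)+(b+z))+((y+6)*(x+9))))))
Scanning for simplifiable subexpressions (pre-order)...
  at root: (0*(((a*a)*((x+4)+a))*(((8*(8+b))*((0+5)*(b*1)))*(((y+4)+(b+z))+((y+6)*(x+9)))))) (SIMPLIFIABLE)
  at R: (((a*a)*((x+4)+a))*(((8*(8+b))*((0+5)*(b*1)))*(((y+4)+(b+z))+((y+6)*(x+9))))) (not simplifiable)
  at RL: ((a*a)*((x+4)+a)) (not simplifiable)
  at RLL: (a*a) (not simplifiable)
  at RLR: ((x+4)+a) (not simplifiable)
  at RLRL: (x+4) (not simplifiable)
  at RR: (((8*(8+b))*((0+5)*(b*1)))*(((y+4)+(b+z))+((y+6)*(x+9)))) (not simplifiable)
  at RRL: ((8*(8+b))*((0+5)*(b*1))) (not simplifiable)
  at RRLL: (8*(8+b)) (not simplifiable)
  at RRLLR: (8+b) (not simplifiable)
  at RRLR: ((0+5)*(b*1)) (not simplifiable)
  at RRLRL: (0+5) (SIMPLIFIABLE)
  at RRLRR: (b*1) (SIMPLIFIABLE)
  at RRR: (((y+4)+(b+z))+((y+6)*(x+9))) (not simplifiable)
  at RRRL: ((y+4)+(b+z)) (not simplifiable)
  at RRRLL: (y+4) (not simplifiable)
  at RRRLR: (b+z) (not simplifiable)
  at RRRR: ((y+6)*(x+9)) (not simplifiable)
  at RRRRL: (y+6) (not simplifiable)
  at RRRRR: (x+9) (not simplifiable)
Found simplifiable subexpr at path root: (0*(((a*a)*((x+4)+a))*(((8*(8+b))*((0+5)*(b*1)))*(((y+4)+(b+z))+((y+6)*(x+9))))))
One SIMPLIFY step would give: 0
-> NOT in normal form.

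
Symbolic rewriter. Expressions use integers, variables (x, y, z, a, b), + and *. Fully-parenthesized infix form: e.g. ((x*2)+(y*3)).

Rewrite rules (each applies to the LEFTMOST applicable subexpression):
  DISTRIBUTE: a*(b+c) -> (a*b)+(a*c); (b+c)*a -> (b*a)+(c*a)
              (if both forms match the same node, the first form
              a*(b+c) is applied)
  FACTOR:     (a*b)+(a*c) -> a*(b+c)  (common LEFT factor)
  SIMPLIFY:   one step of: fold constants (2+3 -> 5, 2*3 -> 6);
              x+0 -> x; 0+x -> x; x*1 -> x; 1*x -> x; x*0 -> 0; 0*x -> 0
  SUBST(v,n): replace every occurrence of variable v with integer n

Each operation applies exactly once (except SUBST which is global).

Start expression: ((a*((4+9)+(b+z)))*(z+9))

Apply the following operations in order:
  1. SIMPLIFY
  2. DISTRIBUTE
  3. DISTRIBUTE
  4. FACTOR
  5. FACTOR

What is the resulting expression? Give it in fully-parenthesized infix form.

Start: ((a*((4+9)+(b+z)))*(z+9))
Apply SIMPLIFY at LRL (target: (4+9)): ((a*((4+9)+(b+z)))*(z+9)) -> ((a*(13+(b+z)))*(z+9))
Apply DISTRIBUTE at root (target: ((a*(13+(b+z)))*(z+9))): ((a*(13+(b+z)))*(z+9)) -> (((a*(13+(b+z)))*z)+((a*(13+(b+z)))*9))
Apply DISTRIBUTE at LL (target: (a*(13+(b+z)))): (((a*(13+(b+z)))*z)+((a*(13+(b+z)))*9)) -> ((((a*13)+(a*(b+z)))*z)+((a*(13+(b+z)))*9))
Apply FACTOR at LL (target: ((a*13)+(a*(b+z)))): ((((a*13)+(a*(b+z)))*z)+((a*(13+(b+z)))*9)) -> (((a*(13+(b+z)))*z)+((a*(13+(b+z)))*9))
Apply FACTOR at root (target: (((a*(13+(b+z)))*z)+((a*(13+(b+z)))*9))): (((a*(13+(b+z)))*z)+((a*(13+(b+z)))*9)) -> ((a*(13+(b+z)))*(z+9))

Answer: ((a*(13+(b+z)))*(z+9))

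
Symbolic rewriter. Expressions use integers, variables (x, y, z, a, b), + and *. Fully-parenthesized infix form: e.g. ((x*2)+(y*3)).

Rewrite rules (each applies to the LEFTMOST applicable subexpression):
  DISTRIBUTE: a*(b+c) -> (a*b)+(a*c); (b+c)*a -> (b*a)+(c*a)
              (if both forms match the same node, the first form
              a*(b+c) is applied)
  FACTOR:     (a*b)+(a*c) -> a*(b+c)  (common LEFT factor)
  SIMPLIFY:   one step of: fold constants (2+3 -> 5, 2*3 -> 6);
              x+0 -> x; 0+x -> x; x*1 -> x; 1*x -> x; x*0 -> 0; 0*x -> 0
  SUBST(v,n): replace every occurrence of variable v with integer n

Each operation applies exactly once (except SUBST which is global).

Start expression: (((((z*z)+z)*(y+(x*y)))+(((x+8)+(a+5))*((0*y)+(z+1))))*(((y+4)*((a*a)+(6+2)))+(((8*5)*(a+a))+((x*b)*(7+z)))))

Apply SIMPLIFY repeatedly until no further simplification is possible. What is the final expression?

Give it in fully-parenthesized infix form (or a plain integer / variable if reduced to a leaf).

Start: (((((z*z)+z)*(y+(x*y)))+(((x+8)+(a+5))*((0*y)+(z+1))))*(((y+4)*((a*a)+(6+2)))+(((8*5)*(a+a))+((x*b)*(7+z)))))
Step 1: at LRRL: (0*y) -> 0; overall: (((((z*z)+z)*(y+(x*y)))+(((x+8)+(a+5))*((0*y)+(z+1))))*(((y+4)*((a*a)+(6+2)))+(((8*5)*(a+a))+((x*b)*(7+z))))) -> (((((z*z)+z)*(y+(x*y)))+(((x+8)+(a+5))*(0+(z+1))))*(((y+4)*((a*a)+(6+2)))+(((8*5)*(a+a))+((x*b)*(7+z)))))
Step 2: at LRR: (0+(z+1)) -> (z+1); overall: (((((z*z)+z)*(y+(x*y)))+(((x+8)+(a+5))*(0+(z+1))))*(((y+4)*((a*a)+(6+2)))+(((8*5)*(a+a))+((x*b)*(7+z))))) -> (((((z*z)+z)*(y+(x*y)))+(((x+8)+(a+5))*(z+1)))*(((y+4)*((a*a)+(6+2)))+(((8*5)*(a+a))+((x*b)*(7+z)))))
Step 3: at RLRR: (6+2) -> 8; overall: (((((z*z)+z)*(y+(x*y)))+(((x+8)+(a+5))*(z+1)))*(((y+4)*((a*a)+(6+2)))+(((8*5)*(a+a))+((x*b)*(7+z))))) -> (((((z*z)+z)*(y+(x*y)))+(((x+8)+(a+5))*(z+1)))*(((y+4)*((a*a)+8))+(((8*5)*(a+a))+((x*b)*(7+z)))))
Step 4: at RRLL: (8*5) -> 40; overall: (((((z*z)+z)*(y+(x*y)))+(((x+8)+(a+5))*(z+1)))*(((y+4)*((a*a)+8))+(((8*5)*(a+a))+((x*b)*(7+z))))) -> (((((z*z)+z)*(y+(x*y)))+(((x+8)+(a+5))*(z+1)))*(((y+4)*((a*a)+8))+((40*(a+a))+((x*b)*(7+z)))))
Fixed point: (((((z*z)+z)*(y+(x*y)))+(((x+8)+(a+5))*(z+1)))*(((y+4)*((a*a)+8))+((40*(a+a))+((x*b)*(7+z)))))

Answer: (((((z*z)+z)*(y+(x*y)))+(((x+8)+(a+5))*(z+1)))*(((y+4)*((a*a)+8))+((40*(a+a))+((x*b)*(7+z)))))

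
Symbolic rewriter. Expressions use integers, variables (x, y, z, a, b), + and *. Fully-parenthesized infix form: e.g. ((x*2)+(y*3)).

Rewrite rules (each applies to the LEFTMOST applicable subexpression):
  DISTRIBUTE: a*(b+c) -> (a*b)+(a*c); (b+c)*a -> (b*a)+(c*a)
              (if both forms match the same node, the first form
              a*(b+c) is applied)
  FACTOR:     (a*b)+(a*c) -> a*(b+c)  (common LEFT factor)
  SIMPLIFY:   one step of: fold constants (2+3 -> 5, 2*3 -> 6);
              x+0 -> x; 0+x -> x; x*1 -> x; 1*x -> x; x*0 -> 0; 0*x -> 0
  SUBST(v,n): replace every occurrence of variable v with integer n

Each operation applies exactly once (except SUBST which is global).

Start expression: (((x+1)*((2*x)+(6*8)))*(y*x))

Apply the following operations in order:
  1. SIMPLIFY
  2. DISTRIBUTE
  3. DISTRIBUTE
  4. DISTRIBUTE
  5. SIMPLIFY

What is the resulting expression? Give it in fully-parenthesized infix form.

Start: (((x+1)*((2*x)+(6*8)))*(y*x))
Apply SIMPLIFY at LRR (target: (6*8)): (((x+1)*((2*x)+(6*8)))*(y*x)) -> (((x+1)*((2*x)+48))*(y*x))
Apply DISTRIBUTE at L (target: ((x+1)*((2*x)+48))): (((x+1)*((2*x)+48))*(y*x)) -> ((((x+1)*(2*x))+((x+1)*48))*(y*x))
Apply DISTRIBUTE at root (target: ((((x+1)*(2*x))+((x+1)*48))*(y*x))): ((((x+1)*(2*x))+((x+1)*48))*(y*x)) -> ((((x+1)*(2*x))*(y*x))+(((x+1)*48)*(y*x)))
Apply DISTRIBUTE at LL (target: ((x+1)*(2*x))): ((((x+1)*(2*x))*(y*x))+(((x+1)*48)*(y*x))) -> ((((x*(2*x))+(1*(2*x)))*(y*x))+(((x+1)*48)*(y*x)))
Apply SIMPLIFY at LLR (target: (1*(2*x))): ((((x*(2*x))+(1*(2*x)))*(y*x))+(((x+1)*48)*(y*x))) -> ((((x*(2*x))+(2*x))*(y*x))+(((x+1)*48)*(y*x)))

Answer: ((((x*(2*x))+(2*x))*(y*x))+(((x+1)*48)*(y*x)))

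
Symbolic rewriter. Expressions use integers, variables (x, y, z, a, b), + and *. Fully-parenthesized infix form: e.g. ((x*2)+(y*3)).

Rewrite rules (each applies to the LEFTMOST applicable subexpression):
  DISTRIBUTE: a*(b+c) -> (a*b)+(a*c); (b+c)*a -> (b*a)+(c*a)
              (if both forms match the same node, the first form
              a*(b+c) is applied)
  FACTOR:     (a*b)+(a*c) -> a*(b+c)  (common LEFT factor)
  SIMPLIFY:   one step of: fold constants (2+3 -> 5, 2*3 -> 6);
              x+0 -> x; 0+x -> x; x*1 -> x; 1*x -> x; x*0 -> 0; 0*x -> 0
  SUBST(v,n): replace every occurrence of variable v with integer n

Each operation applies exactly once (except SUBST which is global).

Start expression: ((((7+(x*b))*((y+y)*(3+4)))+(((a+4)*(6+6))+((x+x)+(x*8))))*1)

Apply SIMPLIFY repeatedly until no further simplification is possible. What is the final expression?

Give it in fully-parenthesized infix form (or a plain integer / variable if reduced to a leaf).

Start: ((((7+(x*b))*((y+y)*(3+4)))+(((a+4)*(6+6))+((x+x)+(x*8))))*1)
Step 1: at root: ((((7+(x*b))*((y+y)*(3+4)))+(((a+4)*(6+6))+((x+x)+(x*8))))*1) -> (((7+(x*b))*((y+y)*(3+4)))+(((a+4)*(6+6))+((x+x)+(x*8)))); overall: ((((7+(x*b))*((y+y)*(3+4)))+(((a+4)*(6+6))+((x+x)+(x*8))))*1) -> (((7+(x*b))*((y+y)*(3+4)))+(((a+4)*(6+6))+((x+x)+(x*8))))
Step 2: at LRR: (3+4) -> 7; overall: (((7+(x*b))*((y+y)*(3+4)))+(((a+4)*(6+6))+((x+x)+(x*8)))) -> (((7+(x*b))*((y+y)*7))+(((a+4)*(6+6))+((x+x)+(x*8))))
Step 3: at RLR: (6+6) -> 12; overall: (((7+(x*b))*((y+y)*7))+(((a+4)*(6+6))+((x+x)+(x*8)))) -> (((7+(x*b))*((y+y)*7))+(((a+4)*12)+((x+x)+(x*8))))
Fixed point: (((7+(x*b))*((y+y)*7))+(((a+4)*12)+((x+x)+(x*8))))

Answer: (((7+(x*b))*((y+y)*7))+(((a+4)*12)+((x+x)+(x*8))))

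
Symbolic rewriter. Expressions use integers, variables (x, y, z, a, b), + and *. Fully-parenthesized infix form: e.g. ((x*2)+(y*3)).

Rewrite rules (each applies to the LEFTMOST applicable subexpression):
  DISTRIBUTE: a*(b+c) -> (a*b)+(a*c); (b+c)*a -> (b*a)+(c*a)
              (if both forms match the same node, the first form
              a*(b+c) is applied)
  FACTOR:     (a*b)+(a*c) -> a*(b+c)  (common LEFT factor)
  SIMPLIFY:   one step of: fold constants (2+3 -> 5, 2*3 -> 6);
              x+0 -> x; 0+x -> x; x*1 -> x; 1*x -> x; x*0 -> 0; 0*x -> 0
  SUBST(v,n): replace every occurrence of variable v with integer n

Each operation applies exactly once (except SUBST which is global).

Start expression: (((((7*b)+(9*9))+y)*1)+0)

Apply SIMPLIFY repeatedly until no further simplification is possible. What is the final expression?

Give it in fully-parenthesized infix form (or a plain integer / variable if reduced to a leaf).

Start: (((((7*b)+(9*9))+y)*1)+0)
Step 1: at root: (((((7*b)+(9*9))+y)*1)+0) -> ((((7*b)+(9*9))+y)*1); overall: (((((7*b)+(9*9))+y)*1)+0) -> ((((7*b)+(9*9))+y)*1)
Step 2: at root: ((((7*b)+(9*9))+y)*1) -> (((7*b)+(9*9))+y); overall: ((((7*b)+(9*9))+y)*1) -> (((7*b)+(9*9))+y)
Step 3: at LR: (9*9) -> 81; overall: (((7*b)+(9*9))+y) -> (((7*b)+81)+y)
Fixed point: (((7*b)+81)+y)

Answer: (((7*b)+81)+y)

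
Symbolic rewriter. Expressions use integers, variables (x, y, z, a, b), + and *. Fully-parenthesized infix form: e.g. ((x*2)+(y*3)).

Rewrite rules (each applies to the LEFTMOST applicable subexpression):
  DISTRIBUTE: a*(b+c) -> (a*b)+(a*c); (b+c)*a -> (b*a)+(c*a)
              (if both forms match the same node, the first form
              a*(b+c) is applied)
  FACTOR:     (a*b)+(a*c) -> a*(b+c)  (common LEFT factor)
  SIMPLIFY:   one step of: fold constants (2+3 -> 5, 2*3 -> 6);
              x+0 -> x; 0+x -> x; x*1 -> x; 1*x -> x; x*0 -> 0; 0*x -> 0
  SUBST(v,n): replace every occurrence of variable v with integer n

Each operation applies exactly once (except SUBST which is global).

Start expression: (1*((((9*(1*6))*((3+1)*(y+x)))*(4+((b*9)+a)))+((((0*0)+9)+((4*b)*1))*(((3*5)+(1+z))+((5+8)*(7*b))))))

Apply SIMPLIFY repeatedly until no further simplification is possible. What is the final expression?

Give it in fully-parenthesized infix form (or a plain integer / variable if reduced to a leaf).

Start: (1*((((9*(1*6))*((3+1)*(y+x)))*(4+((b*9)+a)))+((((0*0)+9)+((4*b)*1))*(((3*5)+(1+z))+((5+8)*(7*b))))))
Step 1: at root: (1*((((9*(1*6))*((3+1)*(y+x)))*(4+((b*9)+a)))+((((0*0)+9)+((4*b)*1))*(((3*5)+(1+z))+((5+8)*(7*b)))))) -> ((((9*(1*6))*((3+1)*(y+x)))*(4+((b*9)+a)))+((((0*0)+9)+((4*b)*1))*(((3*5)+(1+z))+((5+8)*(7*b))))); overall: (1*((((9*(1*6))*((3+1)*(y+x)))*(4+((b*9)+a)))+((((0*0)+9)+((4*b)*1))*(((3*5)+(1+z))+((5+8)*(7*b)))))) -> ((((9*(1*6))*((3+1)*(y+x)))*(4+((b*9)+a)))+((((0*0)+9)+((4*b)*1))*(((3*5)+(1+z))+((5+8)*(7*b)))))
Step 2: at LLLR: (1*6) -> 6; overall: ((((9*(1*6))*((3+1)*(y+x)))*(4+((b*9)+a)))+((((0*0)+9)+((4*b)*1))*(((3*5)+(1+z))+((5+8)*(7*b))))) -> ((((9*6)*((3+1)*(y+x)))*(4+((b*9)+a)))+((((0*0)+9)+((4*b)*1))*(((3*5)+(1+z))+((5+8)*(7*b)))))
Step 3: at LLL: (9*6) -> 54; overall: ((((9*6)*((3+1)*(y+x)))*(4+((b*9)+a)))+((((0*0)+9)+((4*b)*1))*(((3*5)+(1+z))+((5+8)*(7*b))))) -> (((54*((3+1)*(y+x)))*(4+((b*9)+a)))+((((0*0)+9)+((4*b)*1))*(((3*5)+(1+z))+((5+8)*(7*b)))))
Step 4: at LLRL: (3+1) -> 4; overall: (((54*((3+1)*(y+x)))*(4+((b*9)+a)))+((((0*0)+9)+((4*b)*1))*(((3*5)+(1+z))+((5+8)*(7*b))))) -> (((54*(4*(y+x)))*(4+((b*9)+a)))+((((0*0)+9)+((4*b)*1))*(((3*5)+(1+z))+((5+8)*(7*b)))))
Step 5: at RLLL: (0*0) -> 0; overall: (((54*(4*(y+x)))*(4+((b*9)+a)))+((((0*0)+9)+((4*b)*1))*(((3*5)+(1+z))+((5+8)*(7*b))))) -> (((54*(4*(y+x)))*(4+((b*9)+a)))+(((0+9)+((4*b)*1))*(((3*5)+(1+z))+((5+8)*(7*b)))))
Step 6: at RLL: (0+9) -> 9; overall: (((54*(4*(y+x)))*(4+((b*9)+a)))+(((0+9)+((4*b)*1))*(((3*5)+(1+z))+((5+8)*(7*b))))) -> (((54*(4*(y+x)))*(4+((b*9)+a)))+((9+((4*b)*1))*(((3*5)+(1+z))+((5+8)*(7*b)))))
Step 7: at RLR: ((4*b)*1) -> (4*b); overall: (((54*(4*(y+x)))*(4+((b*9)+a)))+((9+((4*b)*1))*(((3*5)+(1+z))+((5+8)*(7*b))))) -> (((54*(4*(y+x)))*(4+((b*9)+a)))+((9+(4*b))*(((3*5)+(1+z))+((5+8)*(7*b)))))
Step 8: at RRLL: (3*5) -> 15; overall: (((54*(4*(y+x)))*(4+((b*9)+a)))+((9+(4*b))*(((3*5)+(1+z))+((5+8)*(7*b))))) -> (((54*(4*(y+x)))*(4+((b*9)+a)))+((9+(4*b))*((15+(1+z))+((5+8)*(7*b)))))
Step 9: at RRRL: (5+8) -> 13; overall: (((54*(4*(y+x)))*(4+((b*9)+a)))+((9+(4*b))*((15+(1+z))+((5+8)*(7*b))))) -> (((54*(4*(y+x)))*(4+((b*9)+a)))+((9+(4*b))*((15+(1+z))+(13*(7*b)))))
Fixed point: (((54*(4*(y+x)))*(4+((b*9)+a)))+((9+(4*b))*((15+(1+z))+(13*(7*b)))))

Answer: (((54*(4*(y+x)))*(4+((b*9)+a)))+((9+(4*b))*((15+(1+z))+(13*(7*b)))))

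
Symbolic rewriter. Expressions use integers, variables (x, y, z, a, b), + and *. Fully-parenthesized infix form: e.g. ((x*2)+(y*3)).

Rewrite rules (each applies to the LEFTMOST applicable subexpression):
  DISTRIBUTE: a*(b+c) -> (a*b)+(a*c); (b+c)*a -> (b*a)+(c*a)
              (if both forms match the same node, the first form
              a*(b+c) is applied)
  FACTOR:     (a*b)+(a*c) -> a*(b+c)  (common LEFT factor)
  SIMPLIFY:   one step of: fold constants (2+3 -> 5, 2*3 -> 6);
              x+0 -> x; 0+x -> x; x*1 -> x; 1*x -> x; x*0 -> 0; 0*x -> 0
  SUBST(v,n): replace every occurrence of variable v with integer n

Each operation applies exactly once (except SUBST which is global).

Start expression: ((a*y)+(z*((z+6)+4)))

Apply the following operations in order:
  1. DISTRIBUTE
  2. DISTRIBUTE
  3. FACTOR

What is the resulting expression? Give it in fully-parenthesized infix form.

Start: ((a*y)+(z*((z+6)+4)))
Apply DISTRIBUTE at R (target: (z*((z+6)+4))): ((a*y)+(z*((z+6)+4))) -> ((a*y)+((z*(z+6))+(z*4)))
Apply DISTRIBUTE at RL (target: (z*(z+6))): ((a*y)+((z*(z+6))+(z*4))) -> ((a*y)+(((z*z)+(z*6))+(z*4)))
Apply FACTOR at RL (target: ((z*z)+(z*6))): ((a*y)+(((z*z)+(z*6))+(z*4))) -> ((a*y)+((z*(z+6))+(z*4)))

Answer: ((a*y)+((z*(z+6))+(z*4)))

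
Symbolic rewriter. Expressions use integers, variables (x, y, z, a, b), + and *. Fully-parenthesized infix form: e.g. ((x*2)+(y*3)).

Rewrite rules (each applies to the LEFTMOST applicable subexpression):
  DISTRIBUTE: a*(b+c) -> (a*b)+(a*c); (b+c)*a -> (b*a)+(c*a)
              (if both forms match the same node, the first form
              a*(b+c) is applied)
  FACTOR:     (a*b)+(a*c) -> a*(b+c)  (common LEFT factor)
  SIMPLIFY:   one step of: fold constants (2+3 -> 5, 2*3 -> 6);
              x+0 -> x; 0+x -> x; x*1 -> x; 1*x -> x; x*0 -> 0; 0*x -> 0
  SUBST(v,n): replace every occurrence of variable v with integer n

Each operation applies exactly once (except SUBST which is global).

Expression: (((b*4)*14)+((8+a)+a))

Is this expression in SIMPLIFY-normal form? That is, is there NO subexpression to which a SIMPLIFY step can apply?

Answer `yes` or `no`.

Expression: (((b*4)*14)+((8+a)+a))
Scanning for simplifiable subexpressions (pre-order)...
  at root: (((b*4)*14)+((8+a)+a)) (not simplifiable)
  at L: ((b*4)*14) (not simplifiable)
  at LL: (b*4) (not simplifiable)
  at R: ((8+a)+a) (not simplifiable)
  at RL: (8+a) (not simplifiable)
Result: no simplifiable subexpression found -> normal form.

Answer: yes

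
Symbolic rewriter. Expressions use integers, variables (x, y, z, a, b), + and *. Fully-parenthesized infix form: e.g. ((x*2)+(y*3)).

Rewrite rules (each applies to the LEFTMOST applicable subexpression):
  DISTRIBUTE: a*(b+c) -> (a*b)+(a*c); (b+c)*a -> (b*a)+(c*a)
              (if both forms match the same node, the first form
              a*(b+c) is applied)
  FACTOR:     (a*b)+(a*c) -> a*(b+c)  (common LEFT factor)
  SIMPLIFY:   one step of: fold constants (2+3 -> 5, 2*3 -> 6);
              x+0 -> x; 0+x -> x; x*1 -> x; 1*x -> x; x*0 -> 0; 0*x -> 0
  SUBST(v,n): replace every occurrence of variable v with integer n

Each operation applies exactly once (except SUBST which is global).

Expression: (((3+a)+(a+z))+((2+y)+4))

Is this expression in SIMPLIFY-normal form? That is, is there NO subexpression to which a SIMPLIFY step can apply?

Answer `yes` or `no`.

Expression: (((3+a)+(a+z))+((2+y)+4))
Scanning for simplifiable subexpressions (pre-order)...
  at root: (((3+a)+(a+z))+((2+y)+4)) (not simplifiable)
  at L: ((3+a)+(a+z)) (not simplifiable)
  at LL: (3+a) (not simplifiable)
  at LR: (a+z) (not simplifiable)
  at R: ((2+y)+4) (not simplifiable)
  at RL: (2+y) (not simplifiable)
Result: no simplifiable subexpression found -> normal form.

Answer: yes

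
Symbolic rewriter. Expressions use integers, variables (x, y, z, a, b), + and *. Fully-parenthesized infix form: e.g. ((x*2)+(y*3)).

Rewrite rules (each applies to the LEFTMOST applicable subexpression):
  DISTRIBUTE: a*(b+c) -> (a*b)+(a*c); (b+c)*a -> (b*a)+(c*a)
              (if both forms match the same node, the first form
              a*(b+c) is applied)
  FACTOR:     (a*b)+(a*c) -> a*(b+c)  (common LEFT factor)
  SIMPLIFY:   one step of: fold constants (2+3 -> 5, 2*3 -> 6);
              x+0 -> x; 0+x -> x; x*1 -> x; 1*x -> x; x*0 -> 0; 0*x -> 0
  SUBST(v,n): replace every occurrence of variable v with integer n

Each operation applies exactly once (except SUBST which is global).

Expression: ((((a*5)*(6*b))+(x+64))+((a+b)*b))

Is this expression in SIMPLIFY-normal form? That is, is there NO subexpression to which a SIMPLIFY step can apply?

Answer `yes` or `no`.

Expression: ((((a*5)*(6*b))+(x+64))+((a+b)*b))
Scanning for simplifiable subexpressions (pre-order)...
  at root: ((((a*5)*(6*b))+(x+64))+((a+b)*b)) (not simplifiable)
  at L: (((a*5)*(6*b))+(x+64)) (not simplifiable)
  at LL: ((a*5)*(6*b)) (not simplifiable)
  at LLL: (a*5) (not simplifiable)
  at LLR: (6*b) (not simplifiable)
  at LR: (x+64) (not simplifiable)
  at R: ((a+b)*b) (not simplifiable)
  at RL: (a+b) (not simplifiable)
Result: no simplifiable subexpression found -> normal form.

Answer: yes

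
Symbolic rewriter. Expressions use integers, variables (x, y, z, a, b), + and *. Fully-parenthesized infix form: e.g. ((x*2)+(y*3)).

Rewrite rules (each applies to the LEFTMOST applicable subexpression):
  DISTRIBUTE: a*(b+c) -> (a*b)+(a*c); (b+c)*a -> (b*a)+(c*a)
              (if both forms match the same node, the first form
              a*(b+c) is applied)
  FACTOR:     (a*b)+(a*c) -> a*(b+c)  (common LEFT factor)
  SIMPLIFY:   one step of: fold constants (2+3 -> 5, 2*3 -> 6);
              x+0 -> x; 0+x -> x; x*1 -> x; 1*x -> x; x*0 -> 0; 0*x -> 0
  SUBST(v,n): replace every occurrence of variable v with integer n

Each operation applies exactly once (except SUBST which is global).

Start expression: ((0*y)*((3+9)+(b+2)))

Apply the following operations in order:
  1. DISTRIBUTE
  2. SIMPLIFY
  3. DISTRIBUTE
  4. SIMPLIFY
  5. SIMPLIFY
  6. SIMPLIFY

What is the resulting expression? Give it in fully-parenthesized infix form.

Start: ((0*y)*((3+9)+(b+2)))
Apply DISTRIBUTE at root (target: ((0*y)*((3+9)+(b+2)))): ((0*y)*((3+9)+(b+2))) -> (((0*y)*(3+9))+((0*y)*(b+2)))
Apply SIMPLIFY at LL (target: (0*y)): (((0*y)*(3+9))+((0*y)*(b+2))) -> ((0*(3+9))+((0*y)*(b+2)))
Apply DISTRIBUTE at L (target: (0*(3+9))): ((0*(3+9))+((0*y)*(b+2))) -> (((0*3)+(0*9))+((0*y)*(b+2)))
Apply SIMPLIFY at LL (target: (0*3)): (((0*3)+(0*9))+((0*y)*(b+2))) -> ((0+(0*9))+((0*y)*(b+2)))
Apply SIMPLIFY at L (target: (0+(0*9))): ((0+(0*9))+((0*y)*(b+2))) -> ((0*9)+((0*y)*(b+2)))
Apply SIMPLIFY at L (target: (0*9)): ((0*9)+((0*y)*(b+2))) -> (0+((0*y)*(b+2)))

Answer: (0+((0*y)*(b+2)))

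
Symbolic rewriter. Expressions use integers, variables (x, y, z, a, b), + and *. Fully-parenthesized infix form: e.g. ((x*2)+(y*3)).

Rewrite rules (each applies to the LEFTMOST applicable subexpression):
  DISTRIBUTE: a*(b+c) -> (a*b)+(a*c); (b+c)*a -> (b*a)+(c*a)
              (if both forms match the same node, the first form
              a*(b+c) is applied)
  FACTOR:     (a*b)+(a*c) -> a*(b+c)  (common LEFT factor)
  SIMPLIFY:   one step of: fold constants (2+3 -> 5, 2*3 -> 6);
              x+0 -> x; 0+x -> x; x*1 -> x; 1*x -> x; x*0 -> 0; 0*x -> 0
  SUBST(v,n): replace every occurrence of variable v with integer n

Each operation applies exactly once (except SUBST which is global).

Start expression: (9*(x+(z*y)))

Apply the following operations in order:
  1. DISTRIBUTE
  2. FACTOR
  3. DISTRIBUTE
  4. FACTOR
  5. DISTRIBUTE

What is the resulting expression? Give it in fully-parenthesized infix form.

Start: (9*(x+(z*y)))
Apply DISTRIBUTE at root (target: (9*(x+(z*y)))): (9*(x+(z*y))) -> ((9*x)+(9*(z*y)))
Apply FACTOR at root (target: ((9*x)+(9*(z*y)))): ((9*x)+(9*(z*y))) -> (9*(x+(z*y)))
Apply DISTRIBUTE at root (target: (9*(x+(z*y)))): (9*(x+(z*y))) -> ((9*x)+(9*(z*y)))
Apply FACTOR at root (target: ((9*x)+(9*(z*y)))): ((9*x)+(9*(z*y))) -> (9*(x+(z*y)))
Apply DISTRIBUTE at root (target: (9*(x+(z*y)))): (9*(x+(z*y))) -> ((9*x)+(9*(z*y)))

Answer: ((9*x)+(9*(z*y)))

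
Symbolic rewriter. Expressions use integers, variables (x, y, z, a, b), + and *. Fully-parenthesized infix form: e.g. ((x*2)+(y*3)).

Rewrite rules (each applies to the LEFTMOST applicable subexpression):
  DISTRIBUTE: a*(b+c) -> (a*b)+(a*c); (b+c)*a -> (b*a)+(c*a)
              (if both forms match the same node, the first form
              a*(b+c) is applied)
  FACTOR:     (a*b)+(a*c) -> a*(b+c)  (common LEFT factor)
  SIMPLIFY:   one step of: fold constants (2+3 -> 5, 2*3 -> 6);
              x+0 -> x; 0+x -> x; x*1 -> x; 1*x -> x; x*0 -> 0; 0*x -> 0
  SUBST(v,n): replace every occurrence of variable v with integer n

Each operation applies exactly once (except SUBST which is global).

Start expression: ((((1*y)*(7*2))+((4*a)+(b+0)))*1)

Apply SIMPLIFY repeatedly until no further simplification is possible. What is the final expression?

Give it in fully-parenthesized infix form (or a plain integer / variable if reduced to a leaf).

Answer: ((y*14)+((4*a)+b))

Derivation:
Start: ((((1*y)*(7*2))+((4*a)+(b+0)))*1)
Step 1: at root: ((((1*y)*(7*2))+((4*a)+(b+0)))*1) -> (((1*y)*(7*2))+((4*a)+(b+0))); overall: ((((1*y)*(7*2))+((4*a)+(b+0)))*1) -> (((1*y)*(7*2))+((4*a)+(b+0)))
Step 2: at LL: (1*y) -> y; overall: (((1*y)*(7*2))+((4*a)+(b+0))) -> ((y*(7*2))+((4*a)+(b+0)))
Step 3: at LR: (7*2) -> 14; overall: ((y*(7*2))+((4*a)+(b+0))) -> ((y*14)+((4*a)+(b+0)))
Step 4: at RR: (b+0) -> b; overall: ((y*14)+((4*a)+(b+0))) -> ((y*14)+((4*a)+b))
Fixed point: ((y*14)+((4*a)+b))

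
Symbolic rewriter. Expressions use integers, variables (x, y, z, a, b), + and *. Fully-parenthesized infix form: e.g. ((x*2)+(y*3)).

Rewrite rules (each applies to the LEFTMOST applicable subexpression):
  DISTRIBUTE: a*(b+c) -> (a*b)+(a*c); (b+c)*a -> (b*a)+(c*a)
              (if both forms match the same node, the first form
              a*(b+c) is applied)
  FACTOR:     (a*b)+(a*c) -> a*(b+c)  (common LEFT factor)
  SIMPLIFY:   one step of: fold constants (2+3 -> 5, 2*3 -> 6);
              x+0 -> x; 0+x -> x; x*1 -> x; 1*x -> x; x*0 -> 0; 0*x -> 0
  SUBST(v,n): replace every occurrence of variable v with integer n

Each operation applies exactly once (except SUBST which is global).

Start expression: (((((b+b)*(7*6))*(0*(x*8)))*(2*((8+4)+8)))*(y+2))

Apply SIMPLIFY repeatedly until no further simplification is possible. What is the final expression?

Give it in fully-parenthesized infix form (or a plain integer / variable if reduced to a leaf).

Start: (((((b+b)*(7*6))*(0*(x*8)))*(2*((8+4)+8)))*(y+2))
Step 1: at LLLR: (7*6) -> 42; overall: (((((b+b)*(7*6))*(0*(x*8)))*(2*((8+4)+8)))*(y+2)) -> (((((b+b)*42)*(0*(x*8)))*(2*((8+4)+8)))*(y+2))
Step 2: at LLR: (0*(x*8)) -> 0; overall: (((((b+b)*42)*(0*(x*8)))*(2*((8+4)+8)))*(y+2)) -> (((((b+b)*42)*0)*(2*((8+4)+8)))*(y+2))
Step 3: at LL: (((b+b)*42)*0) -> 0; overall: (((((b+b)*42)*0)*(2*((8+4)+8)))*(y+2)) -> ((0*(2*((8+4)+8)))*(y+2))
Step 4: at L: (0*(2*((8+4)+8))) -> 0; overall: ((0*(2*((8+4)+8)))*(y+2)) -> (0*(y+2))
Step 5: at root: (0*(y+2)) -> 0; overall: (0*(y+2)) -> 0
Fixed point: 0

Answer: 0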